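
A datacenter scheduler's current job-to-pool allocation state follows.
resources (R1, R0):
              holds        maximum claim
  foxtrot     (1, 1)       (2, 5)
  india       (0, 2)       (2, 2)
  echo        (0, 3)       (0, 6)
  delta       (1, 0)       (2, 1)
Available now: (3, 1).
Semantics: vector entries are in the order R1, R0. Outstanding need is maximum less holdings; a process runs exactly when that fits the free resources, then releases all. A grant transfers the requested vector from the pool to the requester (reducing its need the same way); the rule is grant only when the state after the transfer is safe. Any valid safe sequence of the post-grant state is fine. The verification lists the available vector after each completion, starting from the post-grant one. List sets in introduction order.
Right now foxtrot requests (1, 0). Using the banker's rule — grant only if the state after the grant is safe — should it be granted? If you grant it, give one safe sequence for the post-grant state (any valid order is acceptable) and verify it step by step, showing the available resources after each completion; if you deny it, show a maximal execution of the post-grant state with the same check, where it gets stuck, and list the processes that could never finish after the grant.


GRANT. The post-grant state is safe; one safe sequence: india, echo, delta, foxtrot.
Key observation: the grant leaves (2, 1) free — enough for india, whose release restarts the cascade.
Verifying the post-grant state step by step:
  pool = (2, 1)
  run india (needs (2, 0), free (2, 1)); after release of (0, 2) the pool is (2, 3)
  run echo (needs (0, 3), free (2, 3)); after release of (0, 3) the pool is (2, 6)
  run delta (needs (1, 1), free (2, 6)); after release of (1, 0) the pool is (3, 6)
  run foxtrot (needs (0, 4), free (3, 6)); after release of (2, 1) the pool is (5, 7)


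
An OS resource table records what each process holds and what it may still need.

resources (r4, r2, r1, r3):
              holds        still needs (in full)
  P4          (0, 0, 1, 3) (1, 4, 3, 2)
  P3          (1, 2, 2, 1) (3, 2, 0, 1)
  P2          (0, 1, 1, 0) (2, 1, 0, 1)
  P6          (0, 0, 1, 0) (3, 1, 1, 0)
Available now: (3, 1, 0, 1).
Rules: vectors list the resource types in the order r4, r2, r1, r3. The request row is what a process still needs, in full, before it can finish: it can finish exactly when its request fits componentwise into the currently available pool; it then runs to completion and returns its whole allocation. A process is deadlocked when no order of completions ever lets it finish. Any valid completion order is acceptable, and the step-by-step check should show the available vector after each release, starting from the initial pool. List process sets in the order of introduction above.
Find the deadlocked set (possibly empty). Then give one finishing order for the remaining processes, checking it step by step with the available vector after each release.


Nothing here is deadlocked.
Key observation: P2 fits the free pool immediately, and its release cascades until everyone finishes.
The rest can finish in the order P2, P3, P4, P6. Step-by-step check:
  pool = (3, 1, 0, 1)
  P2: need (2, 1, 0, 1) fits (3, 1, 0, 1); releases (0, 1, 1, 0), pool now (3, 2, 1, 1)
  P3: need (3, 2, 0, 1) fits (3, 2, 1, 1); releases (1, 2, 2, 1), pool now (4, 4, 3, 2)
  P4: need (1, 4, 3, 2) fits (4, 4, 3, 2); releases (0, 0, 1, 3), pool now (4, 4, 4, 5)
  P6: need (3, 1, 1, 0) fits (4, 4, 4, 5); releases (0, 0, 1, 0), pool now (4, 4, 5, 5)


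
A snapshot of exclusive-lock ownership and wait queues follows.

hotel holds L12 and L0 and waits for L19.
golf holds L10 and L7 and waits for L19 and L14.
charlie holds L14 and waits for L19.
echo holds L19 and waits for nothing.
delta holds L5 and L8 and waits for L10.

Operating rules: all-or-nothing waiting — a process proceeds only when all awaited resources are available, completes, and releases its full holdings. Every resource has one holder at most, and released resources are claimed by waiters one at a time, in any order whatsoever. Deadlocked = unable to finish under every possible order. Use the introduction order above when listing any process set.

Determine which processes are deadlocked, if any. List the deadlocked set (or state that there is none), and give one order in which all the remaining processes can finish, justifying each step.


Nothing here is deadlocked.
Key observation: the wait relation is loop-free; peeling off processes with no waits unwinds the whole state.
The rest can finish in the order echo, charlie, golf, hotel, delta.
Verifying each step:
  echo waits on nothing -> runs at once and releases L19
  charlie: everything it awaited (L19) is free; runs, freeing L14
  golf: everything it awaited (L19 and L14) is free; runs, freeing L10 and L7
  hotel: everything it awaited (L19) is free; runs, freeing L12 and L0
  delta: everything it awaited (L10) is free; runs, freeing L5 and L8


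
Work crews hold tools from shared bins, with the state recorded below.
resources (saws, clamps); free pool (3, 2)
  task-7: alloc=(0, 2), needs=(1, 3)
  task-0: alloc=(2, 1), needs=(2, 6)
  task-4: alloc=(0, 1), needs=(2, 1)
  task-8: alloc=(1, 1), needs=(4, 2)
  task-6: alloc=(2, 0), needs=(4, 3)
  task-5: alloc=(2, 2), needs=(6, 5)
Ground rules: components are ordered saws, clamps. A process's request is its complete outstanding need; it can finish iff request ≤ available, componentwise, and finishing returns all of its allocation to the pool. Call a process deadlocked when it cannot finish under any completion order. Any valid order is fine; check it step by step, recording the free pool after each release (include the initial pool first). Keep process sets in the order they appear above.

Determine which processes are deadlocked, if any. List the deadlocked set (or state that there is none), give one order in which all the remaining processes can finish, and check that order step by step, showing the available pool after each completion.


The deadlocked set is task-0, task-8, task-6 and task-5.
Key observation: after task-4, task-7 the pool peaks at (3, 5), and each blocked process is short somewhere: task-0 on clamps; task-8 on saws; task-6 on saws; task-5 on saws.
One completion order for the rest: task-4, task-7. Verifying each step:
  pool = (3, 2)
  task-4 needs (2, 1) <= (3, 2) -> finishes; pool += (0, 1) = (3, 3)
  task-7 needs (1, 3) <= (3, 3) -> finishes; pool += (0, 2) = (3, 5)
The stuck group stays short no matter what:
  blocked: task-0 wants (2, 6), pool (3, 5) — not enough clamps
  blocked: task-8 wants (4, 2), pool (3, 5) — not enough saws
  blocked: task-6 wants (4, 3), pool (3, 5) — not enough saws
  blocked: task-5 wants (6, 5), pool (3, 5) — not enough saws


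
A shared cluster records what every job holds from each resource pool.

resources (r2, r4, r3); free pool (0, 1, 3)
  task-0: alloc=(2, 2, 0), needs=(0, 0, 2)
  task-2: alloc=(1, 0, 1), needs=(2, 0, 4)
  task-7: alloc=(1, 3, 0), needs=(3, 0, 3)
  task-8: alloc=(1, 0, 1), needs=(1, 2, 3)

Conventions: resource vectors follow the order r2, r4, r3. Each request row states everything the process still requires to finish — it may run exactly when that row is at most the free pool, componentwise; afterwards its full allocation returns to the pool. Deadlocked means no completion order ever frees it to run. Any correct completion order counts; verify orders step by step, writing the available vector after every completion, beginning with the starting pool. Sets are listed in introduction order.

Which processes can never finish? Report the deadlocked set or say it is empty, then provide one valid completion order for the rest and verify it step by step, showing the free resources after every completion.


No process is deadlocked.
Key observation: starting with task-0, each completion frees enough for the next — no one is permanently blocked.
A valid finishing order for the others: task-0, task-8, task-2, task-7. Verifying each step:
  pool = (0, 1, 3)
  task-0: need (0, 0, 2) fits (0, 1, 3); releases (2, 2, 0), pool now (2, 3, 3)
  task-8: need (1, 2, 3) fits (2, 3, 3); releases (1, 0, 1), pool now (3, 3, 4)
  task-2: need (2, 0, 4) fits (3, 3, 4); releases (1, 0, 1), pool now (4, 3, 5)
  task-7: need (3, 0, 3) fits (4, 3, 5); releases (1, 3, 0), pool now (5, 6, 5)


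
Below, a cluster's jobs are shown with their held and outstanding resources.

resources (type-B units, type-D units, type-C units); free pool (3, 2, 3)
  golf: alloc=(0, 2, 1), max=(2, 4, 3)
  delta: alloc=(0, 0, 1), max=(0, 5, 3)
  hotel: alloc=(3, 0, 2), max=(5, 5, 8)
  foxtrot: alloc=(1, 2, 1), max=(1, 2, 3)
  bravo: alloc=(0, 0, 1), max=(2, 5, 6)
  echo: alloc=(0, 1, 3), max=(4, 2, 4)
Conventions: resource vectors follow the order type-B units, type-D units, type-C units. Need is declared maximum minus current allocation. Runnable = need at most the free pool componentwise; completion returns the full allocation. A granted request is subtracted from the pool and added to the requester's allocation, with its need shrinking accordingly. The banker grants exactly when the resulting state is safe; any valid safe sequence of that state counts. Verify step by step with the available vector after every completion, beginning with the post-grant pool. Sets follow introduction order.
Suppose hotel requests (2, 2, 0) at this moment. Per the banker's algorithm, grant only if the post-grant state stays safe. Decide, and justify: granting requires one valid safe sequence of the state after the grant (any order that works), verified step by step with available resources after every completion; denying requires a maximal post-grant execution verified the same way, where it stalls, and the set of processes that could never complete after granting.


DENY. Granting would leave the state unsafe.
Key observation: after foxtrot, golf the pool peaks at (2, 4, 5), and each blocked process is short somewhere: delta on type-D units; hotel on type-C units; bravo on type-D units; echo on type-B units.
After a pretend grant, a maximal execution: foxtrot, golf — then nothing else fits. Verifying each step:
  pool = (1, 0, 3)
  foxtrot needs (0, 0, 2) <= (1, 0, 3) -> finishes; pool += (1, 2, 1) = (2, 2, 4)
  golf needs (2, 2, 2) <= (2, 2, 4) -> finishes; pool += (0, 2, 1) = (2, 4, 5)
  blocked: delta wants (0, 5, 2), pool (2, 4, 5) — not enough type-D units
  blocked: hotel wants (0, 3, 6), pool (2, 4, 5) — not enough type-C units
  blocked: bravo wants (2, 5, 5), pool (2, 4, 5) — not enough type-D units
  blocked: echo wants (4, 1, 1), pool (2, 4, 5) — not enough type-B units
Post-grant, the permanently blocked set is delta, hotel, bravo and echo.


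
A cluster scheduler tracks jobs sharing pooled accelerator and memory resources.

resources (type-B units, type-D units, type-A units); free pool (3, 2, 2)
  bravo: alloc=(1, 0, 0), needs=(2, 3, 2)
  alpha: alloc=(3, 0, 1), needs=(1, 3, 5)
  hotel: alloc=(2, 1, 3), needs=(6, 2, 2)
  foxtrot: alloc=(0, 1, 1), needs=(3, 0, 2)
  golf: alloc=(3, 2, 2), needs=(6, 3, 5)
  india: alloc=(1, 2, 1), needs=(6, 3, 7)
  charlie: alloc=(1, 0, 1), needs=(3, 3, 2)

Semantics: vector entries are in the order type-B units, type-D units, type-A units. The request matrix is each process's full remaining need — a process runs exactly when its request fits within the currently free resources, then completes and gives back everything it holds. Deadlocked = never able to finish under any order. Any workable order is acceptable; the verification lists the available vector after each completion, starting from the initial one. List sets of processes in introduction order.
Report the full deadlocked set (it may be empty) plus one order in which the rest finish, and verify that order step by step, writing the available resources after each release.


The deadlocked set is alpha, hotel, golf and india.
Key observation: after foxtrot, charlie, bravo the pool peaks at (5, 3, 4), and each blocked process is short somewhere: alpha on type-A units; hotel on type-B units; golf on type-B units, type-A units; india on type-B units, type-A units.
One completion order for the rest: foxtrot, charlie, bravo. Step-by-step check:
  pool = (3, 2, 2)
  run foxtrot (needs (3, 0, 2), free (3, 2, 2)); after release of (0, 1, 1) the pool is (3, 3, 3)
  run charlie (needs (3, 3, 2), free (3, 3, 3)); after release of (1, 0, 1) the pool is (4, 3, 4)
  run bravo (needs (2, 3, 2), free (4, 3, 4)); after release of (1, 0, 0) the pool is (5, 3, 4)
The blocked processes can never fit:
  blocked: alpha wants (1, 3, 5), pool (5, 3, 4) — not enough type-A units
  blocked: hotel wants (6, 2, 2), pool (5, 3, 4) — not enough type-B units
  blocked: golf wants (6, 3, 5), pool (5, 3, 4) — not enough type-B units and type-A units
  blocked: india wants (6, 3, 7), pool (5, 3, 4) — not enough type-B units and type-A units


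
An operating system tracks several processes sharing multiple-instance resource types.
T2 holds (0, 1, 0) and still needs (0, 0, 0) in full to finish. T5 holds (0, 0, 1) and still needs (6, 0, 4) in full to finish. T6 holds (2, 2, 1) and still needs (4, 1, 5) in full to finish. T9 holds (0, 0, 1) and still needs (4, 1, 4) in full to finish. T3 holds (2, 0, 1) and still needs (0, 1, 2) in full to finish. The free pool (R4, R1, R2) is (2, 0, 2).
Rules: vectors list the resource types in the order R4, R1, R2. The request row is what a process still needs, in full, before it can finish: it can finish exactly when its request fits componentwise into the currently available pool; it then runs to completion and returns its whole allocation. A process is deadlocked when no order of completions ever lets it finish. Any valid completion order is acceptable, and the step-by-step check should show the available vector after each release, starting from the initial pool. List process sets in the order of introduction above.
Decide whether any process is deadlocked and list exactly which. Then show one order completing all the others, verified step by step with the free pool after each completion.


Deadlocked: T5, T6 and T9.
Key observation: after T2, T3 complete, (4, 1, 3) is the best the pool ever gets, yet each leftover process wants more R2.
One completion order for the rest: T2, T3. Walking it through:
  pool = (2, 0, 2)
  T2: need (0, 0, 0) fits (2, 0, 2); releases (0, 1, 0), pool now (2, 1, 2)
  T3: need (0, 1, 2) fits (2, 1, 2); releases (2, 0, 1), pool now (4, 1, 3)
None of the blocked processes ever fits:
  T5 cannot run: need (6, 0, 4) vs free (4, 1, 3) (insufficient R4 and R2)
  T6 cannot run: need (4, 1, 5) vs free (4, 1, 3) (insufficient R2)
  T9 cannot run: need (4, 1, 4) vs free (4, 1, 3) (insufficient R2)


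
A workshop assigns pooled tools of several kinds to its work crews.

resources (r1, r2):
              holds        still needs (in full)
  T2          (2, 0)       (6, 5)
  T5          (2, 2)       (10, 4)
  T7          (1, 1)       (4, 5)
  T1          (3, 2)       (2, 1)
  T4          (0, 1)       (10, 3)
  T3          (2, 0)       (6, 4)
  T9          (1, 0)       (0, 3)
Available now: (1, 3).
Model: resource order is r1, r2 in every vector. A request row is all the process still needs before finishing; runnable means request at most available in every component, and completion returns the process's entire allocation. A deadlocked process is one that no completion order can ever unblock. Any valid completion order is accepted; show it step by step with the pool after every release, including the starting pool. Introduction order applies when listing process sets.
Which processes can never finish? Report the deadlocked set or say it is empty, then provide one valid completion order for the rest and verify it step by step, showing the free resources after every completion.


Nothing here is deadlocked.
Key observation: the pool covers T9 at once, and every later process fits after earlier releases.
The rest can finish in the order T9, T1, T7, T2, T3, T5, T4. Verifying each step:
  pool = (1, 3)
  T9: need (0, 3) fits (1, 3); releases (1, 0), pool now (2, 3)
  T1: need (2, 1) fits (2, 3); releases (3, 2), pool now (5, 5)
  T7: need (4, 5) fits (5, 5); releases (1, 1), pool now (6, 6)
  T2: need (6, 5) fits (6, 6); releases (2, 0), pool now (8, 6)
  T3: need (6, 4) fits (8, 6); releases (2, 0), pool now (10, 6)
  T5: need (10, 4) fits (10, 6); releases (2, 2), pool now (12, 8)
  T4: need (10, 3) fits (12, 8); releases (0, 1), pool now (12, 9)


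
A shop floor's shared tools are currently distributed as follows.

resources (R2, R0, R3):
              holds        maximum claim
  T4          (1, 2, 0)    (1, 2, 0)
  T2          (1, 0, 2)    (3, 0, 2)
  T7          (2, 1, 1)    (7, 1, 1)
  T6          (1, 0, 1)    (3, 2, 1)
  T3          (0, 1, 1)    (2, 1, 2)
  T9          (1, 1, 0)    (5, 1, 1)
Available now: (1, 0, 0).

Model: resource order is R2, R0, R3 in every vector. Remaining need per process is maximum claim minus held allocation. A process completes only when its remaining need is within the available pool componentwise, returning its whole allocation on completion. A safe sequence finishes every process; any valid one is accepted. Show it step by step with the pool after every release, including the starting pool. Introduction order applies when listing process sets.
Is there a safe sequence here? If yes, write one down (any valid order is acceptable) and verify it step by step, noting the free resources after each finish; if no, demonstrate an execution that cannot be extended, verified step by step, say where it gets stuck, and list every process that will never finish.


SAFE. One safe sequence: T4, T2, T3, T6, T9, T7.
Key observation: the order's first zero-slack moment is T2 ((2, 0, 0) needed, (2, 2, 0) free — a requested resource with nothing to spare).
Walking it through:
  pool = (1, 0, 0)
  run T4 (needs (0, 0, 0), free (1, 0, 0)); after release of (1, 2, 0) the pool is (2, 2, 0)
  run T2 (needs (2, 0, 0), free (2, 2, 0)); after release of (1, 0, 2) the pool is (3, 2, 2)
  run T3 (needs (2, 0, 1), free (3, 2, 2)); after release of (0, 1, 1) the pool is (3, 3, 3)
  run T6 (needs (2, 2, 0), free (3, 3, 3)); after release of (1, 0, 1) the pool is (4, 3, 4)
  run T9 (needs (4, 0, 1), free (4, 3, 4)); after release of (1, 1, 0) the pool is (5, 4, 4)
  run T7 (needs (5, 0, 0), free (5, 4, 4)); after release of (2, 1, 1) the pool is (7, 5, 5)


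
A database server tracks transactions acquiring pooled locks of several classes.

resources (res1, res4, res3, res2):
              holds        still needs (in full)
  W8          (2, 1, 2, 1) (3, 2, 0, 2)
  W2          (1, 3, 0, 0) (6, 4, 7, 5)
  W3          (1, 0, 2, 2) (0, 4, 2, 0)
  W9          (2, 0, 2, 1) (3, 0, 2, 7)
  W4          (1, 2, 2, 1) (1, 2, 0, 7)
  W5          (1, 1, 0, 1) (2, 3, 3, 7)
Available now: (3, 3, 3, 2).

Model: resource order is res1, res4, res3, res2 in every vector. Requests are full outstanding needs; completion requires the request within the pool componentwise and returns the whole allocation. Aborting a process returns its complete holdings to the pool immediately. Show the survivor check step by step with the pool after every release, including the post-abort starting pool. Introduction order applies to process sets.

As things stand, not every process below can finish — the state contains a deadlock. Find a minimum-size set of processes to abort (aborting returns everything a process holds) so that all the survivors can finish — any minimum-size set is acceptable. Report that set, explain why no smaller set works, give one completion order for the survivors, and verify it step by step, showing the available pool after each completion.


Abort W4 and W5.
Key observation: the deadlocked W9 becomes finishable only because W4 and W5 released (2, 3, 2, 2); it completes at step 4 below.
No one abort is enough; case by case: W8 alone leaves W9 blocked (short on res2); W2 alone leaves W9 blocked (short on res2); W3 alone leaves W9 blocked (short on res2); W9 alone leaves W4 blocked (short on res2); W4 alone leaves W9 blocked (short on res2); W5 alone leaves W9 blocked (short on res2).
Survivors finish in the order: W3, W8, W2, W9. Step-by-step check (pool after the aborts first):
  pool = (5, 6, 5, 4)
  W3: need (0, 4, 2, 0) fits (5, 6, 5, 4); releases (1, 0, 2, 2), pool now (6, 6, 7, 6)
  W8: need (3, 2, 0, 2) fits (6, 6, 7, 6); releases (2, 1, 2, 1), pool now (8, 7, 9, 7)
  W2: need (6, 4, 7, 5) fits (8, 7, 9, 7); releases (1, 3, 0, 0), pool now (9, 10, 9, 7)
  W9: need (3, 0, 2, 7) fits (9, 10, 9, 7); releases (2, 0, 2, 1), pool now (11, 10, 11, 8)


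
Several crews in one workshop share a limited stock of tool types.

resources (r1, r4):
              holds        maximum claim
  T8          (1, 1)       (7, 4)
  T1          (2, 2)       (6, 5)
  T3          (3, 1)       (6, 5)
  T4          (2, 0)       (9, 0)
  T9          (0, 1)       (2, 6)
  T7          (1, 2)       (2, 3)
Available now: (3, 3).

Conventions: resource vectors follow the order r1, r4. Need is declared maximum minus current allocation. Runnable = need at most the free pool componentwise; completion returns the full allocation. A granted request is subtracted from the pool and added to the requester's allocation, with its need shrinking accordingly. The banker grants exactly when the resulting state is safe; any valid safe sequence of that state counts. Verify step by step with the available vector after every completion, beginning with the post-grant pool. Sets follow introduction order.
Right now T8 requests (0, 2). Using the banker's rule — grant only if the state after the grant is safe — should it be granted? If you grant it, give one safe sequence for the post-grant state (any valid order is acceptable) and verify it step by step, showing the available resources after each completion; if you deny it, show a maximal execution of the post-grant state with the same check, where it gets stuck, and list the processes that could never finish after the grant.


GRANT: granting preserves safety; a valid post-grant sequence is T7, T1, T8, T9, T3, T4.
Key observation: granting shrinks the pool to (3, 1), yet T7 still fits and the chain goes through.
Verifying the post-grant state step by step:
  pool = (3, 1)
  T7: need (1, 1) fits (3, 1); releases (1, 2), pool now (4, 3)
  T1: need (4, 3) fits (4, 3); releases (2, 2), pool now (6, 5)
  T8: need (6, 1) fits (6, 5); releases (1, 3), pool now (7, 8)
  T9: need (2, 5) fits (7, 8); releases (0, 1), pool now (7, 9)
  T3: need (3, 4) fits (7, 9); releases (3, 1), pool now (10, 10)
  T4: need (7, 0) fits (10, 10); releases (2, 0), pool now (12, 10)


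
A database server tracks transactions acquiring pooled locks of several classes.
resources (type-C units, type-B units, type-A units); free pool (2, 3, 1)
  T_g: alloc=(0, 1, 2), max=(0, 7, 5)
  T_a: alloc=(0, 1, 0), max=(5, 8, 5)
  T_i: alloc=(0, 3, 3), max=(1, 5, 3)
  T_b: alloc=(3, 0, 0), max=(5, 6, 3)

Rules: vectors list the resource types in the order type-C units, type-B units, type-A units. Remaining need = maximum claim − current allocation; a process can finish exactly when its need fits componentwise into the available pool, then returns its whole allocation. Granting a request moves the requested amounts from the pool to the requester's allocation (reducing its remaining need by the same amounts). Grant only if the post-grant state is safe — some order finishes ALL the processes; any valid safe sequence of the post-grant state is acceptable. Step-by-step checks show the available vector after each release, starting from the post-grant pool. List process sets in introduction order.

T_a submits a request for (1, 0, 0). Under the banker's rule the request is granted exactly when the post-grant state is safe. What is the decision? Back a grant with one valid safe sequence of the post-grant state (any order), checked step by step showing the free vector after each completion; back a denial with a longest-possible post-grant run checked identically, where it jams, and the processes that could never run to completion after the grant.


DENY: after the grant no complete ordering would exist.
Key observation: no order helps: past T_i, T_g, the free pool tops out at (1, 7, 6), below what each blocked process needs in type-C units.
Pretend the grant happened; the run T_i, T_g goes as far as possible. Verifying each step:
  pool = (1, 3, 1)
  run T_i (needs (1, 2, 0), free (1, 3, 1)); after release of (0, 3, 3) the pool is (1, 6, 4)
  run T_g (needs (0, 6, 3), free (1, 6, 4)); after release of (0, 1, 2) the pool is (1, 7, 6)
  T_a still needs (4, 7, 5) but only (1, 7, 6) is free — short on type-C units
  T_b still needs (2, 6, 3) but only (1, 7, 6) is free — short on type-C units
Had the request been granted, T_a and T_b could never finish.


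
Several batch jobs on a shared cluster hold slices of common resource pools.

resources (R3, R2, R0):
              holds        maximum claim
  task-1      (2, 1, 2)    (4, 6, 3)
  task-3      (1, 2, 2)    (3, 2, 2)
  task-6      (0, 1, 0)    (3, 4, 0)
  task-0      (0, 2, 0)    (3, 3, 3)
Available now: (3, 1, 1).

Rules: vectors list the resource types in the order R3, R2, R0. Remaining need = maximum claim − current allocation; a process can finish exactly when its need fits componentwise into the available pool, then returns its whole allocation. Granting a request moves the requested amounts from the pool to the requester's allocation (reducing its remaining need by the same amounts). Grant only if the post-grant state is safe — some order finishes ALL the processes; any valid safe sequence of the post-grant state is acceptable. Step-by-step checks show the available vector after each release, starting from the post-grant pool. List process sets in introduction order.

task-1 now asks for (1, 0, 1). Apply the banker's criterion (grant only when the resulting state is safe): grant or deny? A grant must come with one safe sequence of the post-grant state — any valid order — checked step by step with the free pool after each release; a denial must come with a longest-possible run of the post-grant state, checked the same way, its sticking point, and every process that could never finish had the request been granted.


DENY — the pretend-granted state is unsafe.
Key observation: after task-3, task-6 the pool peaks at (3, 4, 2), and each blocked process is short somewhere: task-1 on R2; task-0 on R0.
Pretend the grant happened; the run task-3, task-6 goes as far as possible. Verifying each step:
  pool = (2, 1, 0)
  run task-3 (needs (2, 0, 0), free (2, 1, 0)); after release of (1, 2, 2) the pool is (3, 3, 2)
  run task-6 (needs (3, 3, 0), free (3, 3, 2)); after release of (0, 1, 0) the pool is (3, 4, 2)
  task-1 cannot run: need (1, 5, 0) vs free (3, 4, 2) (insufficient R2)
  task-0 cannot run: need (3, 1, 3) vs free (3, 4, 2) (insufficient R0)
Processes that could never finish after the grant: task-1 and task-0.


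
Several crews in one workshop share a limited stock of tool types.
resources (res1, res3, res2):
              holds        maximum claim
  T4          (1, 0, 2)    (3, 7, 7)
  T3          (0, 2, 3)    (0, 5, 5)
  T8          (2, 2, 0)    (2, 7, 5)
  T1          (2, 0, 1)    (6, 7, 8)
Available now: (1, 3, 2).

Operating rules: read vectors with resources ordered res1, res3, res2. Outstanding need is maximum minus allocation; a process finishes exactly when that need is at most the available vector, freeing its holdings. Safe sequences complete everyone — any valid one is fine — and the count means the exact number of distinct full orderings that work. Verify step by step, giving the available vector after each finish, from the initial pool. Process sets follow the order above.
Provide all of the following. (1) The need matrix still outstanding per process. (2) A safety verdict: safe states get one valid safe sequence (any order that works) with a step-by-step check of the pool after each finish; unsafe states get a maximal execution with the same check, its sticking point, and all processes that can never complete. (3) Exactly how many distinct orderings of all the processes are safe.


(1) Remaining need (order res1, res3, res2):
  T4: (2, 7, 5)
  T3: (0, 3, 2)
  T8: (0, 5, 5)
  T1: (4, 7, 7)
(2) The state is SAFE; one workable sequence: T3, T8, T4, T1.
Key observation: the order's first zero-slack moment is T3 ((0, 3, 2) needed, (1, 3, 2) free — a requested resource with nothing to spare).
Check, step by step:
  pool = (1, 3, 2)
  run T3 (needs (0, 3, 2), free (1, 3, 2)); after release of (0, 2, 3) the pool is (1, 5, 5)
  run T8 (needs (0, 5, 5), free (1, 5, 5)); after release of (2, 2, 0) the pool is (3, 7, 5)
  run T4 (needs (2, 7, 5), free (3, 7, 5)); after release of (1, 0, 2) the pool is (4, 7, 7)
  run T1 (needs (4, 7, 7), free (4, 7, 7)); after release of (2, 0, 1) the pool is (6, 7, 8)
(3) The exact count: 1 of the possible complete orderings is a safe sequence.


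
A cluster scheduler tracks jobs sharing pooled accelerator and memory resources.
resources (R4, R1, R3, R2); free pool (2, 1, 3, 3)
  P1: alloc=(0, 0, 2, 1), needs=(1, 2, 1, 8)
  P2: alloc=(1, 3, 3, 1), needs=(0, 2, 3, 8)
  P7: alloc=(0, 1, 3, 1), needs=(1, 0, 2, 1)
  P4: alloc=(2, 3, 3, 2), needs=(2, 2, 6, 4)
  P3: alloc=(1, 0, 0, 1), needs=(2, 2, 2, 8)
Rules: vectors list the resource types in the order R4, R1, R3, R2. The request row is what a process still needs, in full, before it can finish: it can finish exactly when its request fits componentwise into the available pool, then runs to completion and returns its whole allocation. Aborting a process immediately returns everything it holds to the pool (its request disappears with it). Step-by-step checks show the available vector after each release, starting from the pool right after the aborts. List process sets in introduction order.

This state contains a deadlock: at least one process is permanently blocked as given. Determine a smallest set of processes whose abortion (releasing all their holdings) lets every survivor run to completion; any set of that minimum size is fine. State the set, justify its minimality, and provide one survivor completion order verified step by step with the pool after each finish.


Minimum abort set: P1 and P2.
Key observation: aborting P1 and P2 returns (1, 3, 5, 2), and P3 — hopeless before — runs at step 3 with the returned capacity in the pool.
Minimality, checking each single-abort alternative: P1 alone leaves P2 blocked (short on R2); P2 alone leaves P1 blocked (short on R2); P7 alone leaves P1 blocked (short on R2); P4 alone leaves P1 blocked (short on R2); P3 alone leaves P1 blocked (short on R2).
Survivors finish in the order: P4, P7, P3. Check, step by step (pool after the aborts first):
  pool = (3, 4, 8, 5)
  run P4 (needs (2, 2, 6, 4), free (3, 4, 8, 5)); after release of (2, 3, 3, 2) the pool is (5, 7, 11, 7)
  run P7 (needs (1, 0, 2, 1), free (5, 7, 11, 7)); after release of (0, 1, 3, 1) the pool is (5, 8, 14, 8)
  run P3 (needs (2, 2, 2, 8), free (5, 8, 14, 8)); after release of (1, 0, 0, 1) the pool is (6, 8, 14, 9)


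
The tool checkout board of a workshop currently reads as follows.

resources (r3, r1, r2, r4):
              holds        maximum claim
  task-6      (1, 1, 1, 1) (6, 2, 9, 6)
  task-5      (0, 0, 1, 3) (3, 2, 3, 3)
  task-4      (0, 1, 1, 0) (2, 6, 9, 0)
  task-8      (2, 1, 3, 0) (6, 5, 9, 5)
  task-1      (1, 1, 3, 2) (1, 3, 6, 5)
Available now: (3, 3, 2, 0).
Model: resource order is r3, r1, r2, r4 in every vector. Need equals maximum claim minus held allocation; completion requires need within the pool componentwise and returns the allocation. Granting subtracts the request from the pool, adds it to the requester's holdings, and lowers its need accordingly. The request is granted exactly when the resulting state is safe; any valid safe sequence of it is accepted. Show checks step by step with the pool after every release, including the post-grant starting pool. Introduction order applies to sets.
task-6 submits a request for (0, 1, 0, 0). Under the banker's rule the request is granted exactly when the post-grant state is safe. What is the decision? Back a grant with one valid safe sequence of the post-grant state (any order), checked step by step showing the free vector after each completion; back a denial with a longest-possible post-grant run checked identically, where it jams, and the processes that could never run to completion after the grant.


DENY: after the grant no complete ordering would exist.
Key observation: after task-5, task-1 the pool peaks at (4, 3, 6, 5), and each blocked process is short somewhere: task-6 on r3, r2; task-4 on r1, r2; task-8 on r1.
After a pretend grant, a maximal execution: task-5, task-1 — then nothing else fits. Check, step by step:
  pool = (3, 2, 2, 0)
  run task-5 (needs (3, 2, 2, 0), free (3, 2, 2, 0)); after release of (0, 0, 1, 3) the pool is (3, 2, 3, 3)
  run task-1 (needs (0, 2, 3, 3), free (3, 2, 3, 3)); after release of (1, 1, 3, 2) the pool is (4, 3, 6, 5)
  task-6 cannot run: need (5, 0, 8, 5) vs free (4, 3, 6, 5) (insufficient r3 and r2)
  task-4 cannot run: need (2, 5, 8, 0) vs free (4, 3, 6, 5) (insufficient r1 and r2)
  task-8 cannot run: need (4, 4, 6, 5) vs free (4, 3, 6, 5) (insufficient r1)
Post-grant, the permanently blocked set is task-6, task-4 and task-8.


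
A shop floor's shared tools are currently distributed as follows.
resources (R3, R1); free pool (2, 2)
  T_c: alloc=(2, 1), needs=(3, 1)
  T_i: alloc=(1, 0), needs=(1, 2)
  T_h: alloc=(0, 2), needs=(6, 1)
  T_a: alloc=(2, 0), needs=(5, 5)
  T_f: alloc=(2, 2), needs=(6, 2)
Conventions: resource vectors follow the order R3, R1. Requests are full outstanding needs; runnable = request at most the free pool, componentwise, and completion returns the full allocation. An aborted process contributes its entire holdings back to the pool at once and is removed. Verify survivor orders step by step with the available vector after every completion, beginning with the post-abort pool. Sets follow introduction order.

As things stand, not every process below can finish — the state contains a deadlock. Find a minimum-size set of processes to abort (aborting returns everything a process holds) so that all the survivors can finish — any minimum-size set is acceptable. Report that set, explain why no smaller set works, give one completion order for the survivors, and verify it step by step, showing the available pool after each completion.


Abort T_a.
Key observation: the deadlocked T_f becomes finishable only because T_a released (2, 0); it completes at step 2 below.
Minimality: the empty abort set fails — the state is deadlocked as it stands.
Survivors finish in the order: T_c, T_f, T_h, T_i. Verifying each step (pool after the aborts first):
  pool = (4, 2)
  T_c: need (3, 1) fits (4, 2); releases (2, 1), pool now (6, 3)
  T_f: need (6, 2) fits (6, 3); releases (2, 2), pool now (8, 5)
  T_h: need (6, 1) fits (8, 5); releases (0, 2), pool now (8, 7)
  T_i: need (1, 2) fits (8, 7); releases (1, 0), pool now (9, 7)


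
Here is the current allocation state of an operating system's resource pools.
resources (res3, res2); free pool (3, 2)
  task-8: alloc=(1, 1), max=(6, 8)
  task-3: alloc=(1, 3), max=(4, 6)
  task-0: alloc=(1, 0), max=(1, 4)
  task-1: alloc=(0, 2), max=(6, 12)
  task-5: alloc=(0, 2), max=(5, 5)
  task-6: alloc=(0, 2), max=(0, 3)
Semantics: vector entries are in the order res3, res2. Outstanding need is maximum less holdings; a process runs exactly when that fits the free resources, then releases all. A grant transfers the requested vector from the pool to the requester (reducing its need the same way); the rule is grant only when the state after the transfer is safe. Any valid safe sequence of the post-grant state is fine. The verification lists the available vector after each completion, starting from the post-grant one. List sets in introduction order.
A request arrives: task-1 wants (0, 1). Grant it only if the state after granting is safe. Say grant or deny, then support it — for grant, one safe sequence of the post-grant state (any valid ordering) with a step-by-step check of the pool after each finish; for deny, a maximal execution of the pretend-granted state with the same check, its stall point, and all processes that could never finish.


GRANT — the state after the grant stays safe, e.g. via task-6, task-3, task-0, task-5, task-8, task-1.
Key observation: after the grant the pool drops to (3, 1), which still lets task-6 finish first and unwind the rest.
Check on the post-grant state, step by step:
  pool = (3, 1)
  run task-6 (needs (0, 1), free (3, 1)); after release of (0, 2) the pool is (3, 3)
  run task-3 (needs (3, 3), free (3, 3)); after release of (1, 3) the pool is (4, 6)
  run task-0 (needs (0, 4), free (4, 6)); after release of (1, 0) the pool is (5, 6)
  run task-5 (needs (5, 3), free (5, 6)); after release of (0, 2) the pool is (5, 8)
  run task-8 (needs (5, 7), free (5, 8)); after release of (1, 1) the pool is (6, 9)
  run task-1 (needs (6, 9), free (6, 9)); after release of (0, 3) the pool is (6, 12)


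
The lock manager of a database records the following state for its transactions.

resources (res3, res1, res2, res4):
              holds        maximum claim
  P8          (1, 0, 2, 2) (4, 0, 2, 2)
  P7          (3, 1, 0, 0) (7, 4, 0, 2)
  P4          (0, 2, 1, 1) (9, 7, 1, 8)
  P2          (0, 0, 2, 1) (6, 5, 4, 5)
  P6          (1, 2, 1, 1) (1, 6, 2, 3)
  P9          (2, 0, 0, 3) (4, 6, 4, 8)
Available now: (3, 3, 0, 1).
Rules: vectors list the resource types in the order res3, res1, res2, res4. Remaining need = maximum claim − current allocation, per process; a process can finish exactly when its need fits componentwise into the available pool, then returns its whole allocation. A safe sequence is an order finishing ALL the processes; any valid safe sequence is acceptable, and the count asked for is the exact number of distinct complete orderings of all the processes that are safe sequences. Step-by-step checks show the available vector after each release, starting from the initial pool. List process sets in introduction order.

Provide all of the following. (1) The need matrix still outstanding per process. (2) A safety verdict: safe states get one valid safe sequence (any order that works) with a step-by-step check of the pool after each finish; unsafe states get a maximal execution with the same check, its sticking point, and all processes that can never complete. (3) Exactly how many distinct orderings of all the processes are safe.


(1) Outstanding need per process (order res3, res1, res2, res4):
  P8: (3, 0, 0, 0)
  P7: (4, 3, 0, 2)
  P4: (9, 5, 0, 7)
  P2: (6, 5, 2, 4)
  P6: (0, 4, 1, 2)
  P9: (2, 6, 4, 5)
(2) The state is SAFE; one workable sequence: P8, P7, P6, P2, P9, P4.
Key observation: at P8 the run first touches a limit — (3, 0, 0, 0) against (3, 3, 0, 1), exact on a resource it actually requests.
Check, step by step:
  pool = (3, 3, 0, 1)
  P8 needs (3, 0, 0, 0) <= (3, 3, 0, 1) -> finishes; pool += (1, 0, 2, 2) = (4, 3, 2, 3)
  P7 needs (4, 3, 0, 2) <= (4, 3, 2, 3) -> finishes; pool += (3, 1, 0, 0) = (7, 4, 2, 3)
  P6 needs (0, 4, 1, 2) <= (7, 4, 2, 3) -> finishes; pool += (1, 2, 1, 1) = (8, 6, 3, 4)
  P2 needs (6, 5, 2, 4) <= (8, 6, 3, 4) -> finishes; pool += (0, 0, 2, 1) = (8, 6, 5, 5)
  P9 needs (2, 6, 4, 5) <= (8, 6, 5, 5) -> finishes; pool += (2, 0, 0, 3) = (10, 6, 5, 8)
  P4 needs (9, 5, 0, 7) <= (10, 6, 5, 8) -> finishes; pool += (0, 2, 1, 1) = (10, 8, 6, 9)
(3) The exact count: 1 of the possible complete orderings is a safe sequence.


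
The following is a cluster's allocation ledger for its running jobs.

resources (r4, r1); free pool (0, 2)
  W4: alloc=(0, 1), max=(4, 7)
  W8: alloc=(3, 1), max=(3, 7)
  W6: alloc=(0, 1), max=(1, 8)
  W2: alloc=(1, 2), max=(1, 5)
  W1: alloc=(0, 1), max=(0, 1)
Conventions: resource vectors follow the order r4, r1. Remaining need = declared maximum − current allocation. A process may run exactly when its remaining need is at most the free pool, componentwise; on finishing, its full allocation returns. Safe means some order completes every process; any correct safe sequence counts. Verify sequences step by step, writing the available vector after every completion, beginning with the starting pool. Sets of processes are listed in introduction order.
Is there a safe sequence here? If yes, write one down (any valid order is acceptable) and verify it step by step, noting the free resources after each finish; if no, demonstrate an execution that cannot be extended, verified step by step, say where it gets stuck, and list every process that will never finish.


UNSAFE — no complete ordering exists.
Key observation: once W1, W2 finish, the pool peaks at (1, 5) — and every remaining process still needs more r1 than that.
A maximal execution: W1, W2 — then nothing else fits. Check, step by step:
  pool = (0, 2)
  run W1 (needs (0, 0), free (0, 2)); after release of (0, 1) the pool is (0, 3)
  run W2 (needs (0, 3), free (0, 3)); after release of (1, 2) the pool is (1, 5)
  W4 still needs (4, 6) but only (1, 5) is free — short on r4 and r1
  W8 still needs (0, 6) but only (1, 5) is free — short on r1
  W6 still needs (1, 7) but only (1, 5) is free — short on r1
Never able to finish: W4, W8 and W6.
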